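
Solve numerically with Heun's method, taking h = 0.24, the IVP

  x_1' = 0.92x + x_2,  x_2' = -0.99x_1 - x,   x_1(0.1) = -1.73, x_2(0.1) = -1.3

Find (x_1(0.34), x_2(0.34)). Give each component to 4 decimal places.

Heun on (x_1,x_2): k1 = f(x_n, state_n); k2 = f(x_n + h, state_n + h·k1); state_{n+1} = state_n + (h/2)·(k1 + k2).
0.100000: (-1.730000, -1.300000)
  k1 = (-1.208000, 1.612700)
  predictor → (-2.019920, -0.912952)
  k2 = (-0.600152, 1.659721)
  → (-1.946978, -0.907310)
(x_1(0.34), x_2(0.34)) ≈ (-1.9470, -0.9073)

-1.9470, -0.9073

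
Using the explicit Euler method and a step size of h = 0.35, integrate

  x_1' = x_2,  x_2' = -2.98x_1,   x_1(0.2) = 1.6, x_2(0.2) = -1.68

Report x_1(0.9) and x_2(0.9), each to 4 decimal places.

-0.1601, -4.4043

Euler on (x_1,x_2): x_1_{n+1} = x_1_n + h·x_1', x_2_{n+1} = x_2_n + h·x_2'.
0.200000: (1.600000, -1.680000); f=(-1.680000, -4.768000) → (1.012000, -3.348800)
0.550000: (1.012000, -3.348800); f=(-3.348800, -3.015760) → (-0.160080, -4.404316)
(x_1(0.9), x_2(0.9)) ≈ (-0.1601, -4.4043)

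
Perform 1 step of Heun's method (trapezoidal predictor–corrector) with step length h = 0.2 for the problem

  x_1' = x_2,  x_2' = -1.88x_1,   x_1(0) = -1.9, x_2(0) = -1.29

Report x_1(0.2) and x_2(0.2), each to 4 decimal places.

Heun on (x_1,x_2): k1 = f(t_n, state_n); k2 = f(t_n + h, state_n + h·k1); state_{n+1} = state_n + (h/2)·(k1 + k2).
0.000000: (-1.900000, -1.290000)
  k1 = (-1.290000, 3.572000)
  predictor → (-2.158000, -0.575600)
  k2 = (-0.575600, 4.057040)
  → (-2.086560, -0.527096)
(x_1(0.2), x_2(0.2)) ≈ (-2.0866, -0.5271)

-2.0866, -0.5271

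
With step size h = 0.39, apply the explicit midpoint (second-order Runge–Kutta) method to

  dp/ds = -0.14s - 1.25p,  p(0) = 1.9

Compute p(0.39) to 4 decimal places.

Midpoint: k1 = f(s_n, p_n); k2 = f(s_n + h/2, p_n + (h/2)·k1); p_{n+1} = p_n + h·k2.
s=0.000000, p=1.900000:
  k1 = f(0.000000, 1.900000) = -2.375000
  k2 = f(0.195000, 1.436875) = -1.823394
  p ← 1.900000 + 0.39·(-1.823394) = 1.188876
p(0.39) ≈ 1.1889

1.1889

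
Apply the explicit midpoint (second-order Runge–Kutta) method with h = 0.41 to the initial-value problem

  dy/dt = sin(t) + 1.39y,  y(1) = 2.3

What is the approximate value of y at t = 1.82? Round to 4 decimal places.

8.2604

Midpoint: k1 = f(t_n, y_n); k2 = f(t_n + h/2, y_n + (h/2)·k1); y_{n+1} = y_n + h·k2.
t=1.000000, y=2.300000:
  k1 = f(1.000000, 2.300000) = 4.038471
  k2 = f(1.205000, 3.127887) = 5.281602
  y ← 2.300000 + 0.41·5.281602 = 4.465457
t=1.410000, y=4.465457:
  k1 = f(1.410000, 4.465457) = 7.194085
  k2 = f(1.615000, 5.940244) = 9.255962
  y ← 4.465457 + 0.41·9.255962 = 8.260401
y(1.82) ≈ 8.2604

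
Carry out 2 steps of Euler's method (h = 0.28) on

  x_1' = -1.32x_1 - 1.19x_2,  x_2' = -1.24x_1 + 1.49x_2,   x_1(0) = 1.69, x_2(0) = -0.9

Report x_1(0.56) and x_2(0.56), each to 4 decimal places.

1.4812, -3.1132

Euler on (x_1,x_2): x_1_{n+1} = x_1_n + h·x_1', x_2_{n+1} = x_2_n + h·x_2'.
0.000000: (1.690000, -0.900000); f=(-1.159800, -3.436600) → (1.365256, -1.862248)
0.280000: (1.365256, -1.862248); f=(0.413937, -4.467667) → (1.481158, -3.113195)
(x_1(0.56), x_2(0.56)) ≈ (1.4812, -3.1132)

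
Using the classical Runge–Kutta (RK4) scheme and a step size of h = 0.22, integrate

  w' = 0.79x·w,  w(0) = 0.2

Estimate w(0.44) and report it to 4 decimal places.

RK4: k1 = f(x_n, w_n); k2 = f(x_n + h/2, w_n + (h/2)·k1); k3 = f(x_n + h/2, w_n + (h/2)·k2); k4 = f(x_n + h, w_n + h·k3); w_{n+1} = w_n + (h/6)·(k1 + 2k2 + 2k3 + k4).
x=0.000000, w=0.200000:
  k1 = f(0.000000, 0.200000) = 0.000000
  k2 = f(0.110000, 0.200000) = 0.017380
  k3 = f(0.110000, 0.201912) = 0.017546
  k4 = f(0.220000, 0.203860) = 0.035431
  w ← 0.200000 + (0.22/6)·(k1 + 2k2 + 2k3 + k4) = 0.203860
x=0.220000, w=0.203860:
  k1 = f(0.220000, 0.203860) = 0.035431
  k2 = f(0.330000, 0.207758) = 0.054162
  k3 = f(0.330000, 0.209818) = 0.054700
  k4 = f(0.440000, 0.215894) = 0.075045
  w ← 0.203860 + (0.22/6)·(k1 + 2k2 + 2k3 + k4) = 0.215894
w(0.44) ≈ 0.2159

0.2159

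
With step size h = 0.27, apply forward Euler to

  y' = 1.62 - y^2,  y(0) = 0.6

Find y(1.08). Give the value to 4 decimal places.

1.2576

Euler: y_{n+1} = y_n + h·f(t_n, y_n).
t=0.000000, y=0.600000: f=1.260000 → y ← 0.600000 + 0.27·1.260000 = 0.940200
t=0.270000, y=0.940200: f=0.736024 → y ← 0.940200 + 0.27·0.736024 = 1.138926
t=0.540000, y=1.138926: f=0.322846 → y ← 1.138926 + 0.27·0.322846 = 1.226095
t=0.810000, y=1.226095: f=0.116691 → y ← 1.226095 + 0.27·0.116691 = 1.257602
y(1.08) ≈ 1.2576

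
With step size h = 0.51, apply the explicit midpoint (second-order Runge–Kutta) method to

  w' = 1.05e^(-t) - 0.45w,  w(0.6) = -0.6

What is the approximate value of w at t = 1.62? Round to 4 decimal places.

Midpoint: k1 = f(t_n, w_n); k2 = f(t_n + h/2, w_n + (h/2)·k1); w_{n+1} = w_n + h·k2.
t=0.600000, w=-0.600000:
  k1 = f(0.600000, -0.600000) = 0.846252
  k2 = f(0.855000, -0.384206) = 0.619440
  w ← -0.600000 + 0.51·0.619440 = -0.284086
t=1.110000, w=-0.284086:
  k1 = f(1.110000, -0.284086) = 0.473875
  k2 = f(1.365000, -0.163247) = 0.341611
  w ← -0.284086 + 0.51·0.341611 = -0.109864
w(1.62) ≈ -0.1099

-0.1099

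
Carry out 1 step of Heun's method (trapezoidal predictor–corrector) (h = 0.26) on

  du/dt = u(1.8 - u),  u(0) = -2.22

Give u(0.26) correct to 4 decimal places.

Heun: k1 = f(t_n, u_n); k2 = f(t_n + h, u_n + h·k1); u_{n+1} = u_n + (h/2)·(k1 + k2).
t=0.000000, u=-2.220000:
  k1 = f(0.000000, -2.220000) = -8.924400
  k2 = f(0.260000, -4.540344) = -28.787343
  u ← -2.220000 + (0.26/2)·(-8.924400 + (-28.787343)) = -7.122527
u(0.26) ≈ -7.1225

-7.1225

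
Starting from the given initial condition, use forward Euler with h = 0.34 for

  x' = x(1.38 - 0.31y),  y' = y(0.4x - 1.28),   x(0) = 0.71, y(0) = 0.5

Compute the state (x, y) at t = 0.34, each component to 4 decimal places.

Euler on (x,y): x_{n+1} = x_n + h·x', y_{n+1} = y_n + h·y'.
0.000000: (0.710000, 0.500000); f=(0.869750, -0.498000) → (1.005715, 0.330680)
(x(0.34), y(0.34)) ≈ (1.0057, 0.3307)

1.0057, 0.3307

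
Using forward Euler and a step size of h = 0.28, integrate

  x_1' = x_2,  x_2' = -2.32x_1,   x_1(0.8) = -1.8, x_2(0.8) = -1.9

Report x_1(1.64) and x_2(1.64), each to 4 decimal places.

Euler on (x_1,x_2): x_1_{n+1} = x_1_n + h·x_1', x_2_{n+1} = x_2_n + h·x_2'.
0.800000: (-1.800000, -1.900000); f=(-1.900000, 4.176000) → (-2.332000, -0.730720)
1.080000: (-2.332000, -0.730720); f=(-0.730720, 5.410240) → (-2.536602, 0.784147)
1.360000: (-2.536602, 0.784147); f=(0.784147, 5.884916) → (-2.317040, 2.431924)
(x_1(1.64), x_2(1.64)) ≈ (-2.3170, 2.4319)

-2.3170, 2.4319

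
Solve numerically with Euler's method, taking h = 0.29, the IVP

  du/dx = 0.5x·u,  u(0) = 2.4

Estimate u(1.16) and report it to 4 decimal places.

3.0533

Euler: u_{n+1} = u_n + h·f(x_n, u_n).
x=0.000000, u=2.400000: f=0.000000 → u ← 2.400000 + 0.29·0.000000 = 2.400000
x=0.290000, u=2.400000: f=0.348000 → u ← 2.400000 + 0.29·0.348000 = 2.500920
x=0.580000, u=2.500920: f=0.725267 → u ← 2.500920 + 0.29·0.725267 = 2.711247
x=0.870000, u=2.711247: f=1.179393 → u ← 2.711247 + 0.29·1.179393 = 3.053271
u(1.16) ≈ 3.0533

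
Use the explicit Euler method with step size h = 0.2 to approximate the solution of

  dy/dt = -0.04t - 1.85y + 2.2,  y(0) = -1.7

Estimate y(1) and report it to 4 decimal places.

Euler: y_{n+1} = y_n + h·f(t_n, y_n).
t=0.000000, y=-1.700000: f=5.345000 → y ← -1.700000 + 0.2·5.345000 = -0.631000
t=0.200000, y=-0.631000: f=3.359350 → y ← -0.631000 + 0.2·3.359350 = 0.040870
t=0.400000, y=0.040870: f=2.108390 → y ← 0.040870 + 0.2·2.108390 = 0.462548
t=0.600000, y=0.462548: f=1.320286 → y ← 0.462548 + 0.2·1.320286 = 0.726605
t=0.800000, y=0.726605: f=0.823780 → y ← 0.726605 + 0.2·0.823780 = 0.891361
y(1) ≈ 0.8914

0.8914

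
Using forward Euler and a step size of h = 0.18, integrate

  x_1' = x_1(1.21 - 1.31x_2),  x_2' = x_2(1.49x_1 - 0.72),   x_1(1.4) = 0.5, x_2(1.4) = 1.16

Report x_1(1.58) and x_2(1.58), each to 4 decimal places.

Euler on (x_1,x_2): x_1_{n+1} = x_1_n + h·x_1', x_2_{n+1} = x_2_n + h·x_2'.
1.400000: (0.500000, 1.160000); f=(-0.154800, 0.029000) → (0.472136, 1.165220)
(x_1(1.58), x_2(1.58)) ≈ (0.4721, 1.1652)

0.4721, 1.1652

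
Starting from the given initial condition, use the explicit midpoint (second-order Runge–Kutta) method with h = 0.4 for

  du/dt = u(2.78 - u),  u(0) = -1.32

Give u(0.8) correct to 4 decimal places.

-151.9272

Midpoint: k1 = f(t_n, u_n); k2 = f(t_n + h/2, u_n + (h/2)·k1); u_{n+1} = u_n + h·k2.
t=0.000000, u=-1.320000:
  k1 = f(0.000000, -1.320000) = -5.412000
  k2 = f(0.200000, -2.402400) = -12.450198
  u ← -1.320000 + 0.4·(-12.450198) = -6.300079
t=0.400000, u=-6.300079:
  k1 = f(0.400000, -6.300079) = -57.205217
  k2 = f(0.600000, -17.741122) = -364.067745
  u ← -6.300079 + 0.4·(-364.067745) = -151.927177
u(0.8) ≈ -151.9272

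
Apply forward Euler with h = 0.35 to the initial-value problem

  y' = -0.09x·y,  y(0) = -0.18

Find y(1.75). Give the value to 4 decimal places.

-0.1609

Euler: y_{n+1} = y_n + h·f(x_n, y_n).
x=0.000000, y=-0.180000: f=0.000000 → y ← -0.180000 + 0.35·0.000000 = -0.180000
x=0.350000, y=-0.180000: f=0.005670 → y ← -0.180000 + 0.35·0.005670 = -0.178015
x=0.700000, y=-0.178015: f=0.011215 → y ← -0.178015 + 0.35·0.011215 = -0.174090
x=1.050000, y=-0.174090: f=0.016452 → y ← -0.174090 + 0.35·0.016452 = -0.168332
x=1.400000, y=-0.168332: f=0.021210 → y ← -0.168332 + 0.35·0.021210 = -0.160909
y(1.75) ≈ -0.1609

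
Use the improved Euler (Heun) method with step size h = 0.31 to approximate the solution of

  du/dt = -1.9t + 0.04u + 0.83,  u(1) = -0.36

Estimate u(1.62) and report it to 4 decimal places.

-1.4082

Heun: k1 = f(t_n, u_n); k2 = f(t_n + h, u_n + h·k1); u_{n+1} = u_n + (h/2)·(k1 + k2).
t=1.000000, u=-0.360000:
  k1 = f(1.000000, -0.360000) = -1.084400
  k2 = f(1.310000, -0.696164) = -1.686847
  u ← -0.360000 + (0.31/2)·(-1.084400 + (-1.686847)) = -0.789543
t=1.310000, u=-0.789543:
  k1 = f(1.310000, -0.789543) = -1.690582
  k2 = f(1.620000, -1.313624) = -2.300545
  u ← -0.789543 + (0.31/2)·(-1.690582 + (-2.300545)) = -1.408168
u(1.62) ≈ -1.4082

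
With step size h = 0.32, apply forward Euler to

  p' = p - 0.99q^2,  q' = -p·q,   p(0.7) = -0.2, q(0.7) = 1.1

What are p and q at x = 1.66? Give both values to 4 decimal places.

Euler on (p,q): p_{n+1} = p_n + h·p', q_{n+1} = q_n + h·q'.
0.700000: (-0.200000, 1.100000); f=(-1.397900, 0.220000) → (-0.647328, 1.170400)
1.020000: (-0.647328, 1.170400); f=(-2.003466, 0.757633) → (-1.288437, 1.412842)
1.340000: (-1.288437, 1.412842); f=(-3.264600, 1.820359) → (-2.333109, 1.995357)
(p(1.66), q(1.66)) ≈ (-2.3331, 1.9954)

-2.3331, 1.9954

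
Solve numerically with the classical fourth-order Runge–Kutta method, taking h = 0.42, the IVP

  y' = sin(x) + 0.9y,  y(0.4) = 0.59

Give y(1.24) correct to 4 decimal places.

2.1026

RK4: k1 = f(x_n, y_n); k2 = f(x_n + h/2, y_n + (h/2)·k1); k3 = f(x_n + h/2, y_n + (h/2)·k2); k4 = f(x_n + h, y_n + h·k3); y_{n+1} = y_n + (h/6)·(k1 + 2k2 + 2k3 + k4).
x=0.400000, y=0.590000:
  k1 = f(0.400000, 0.590000) = 0.920418
  k2 = f(0.610000, 0.783288) = 1.277827
  k3 = f(0.610000, 0.858344) = 1.345377
  k4 = f(0.820000, 1.155058) = 1.770698
  y ← 0.590000 + (0.42/6)·(k1 + 2k2 + 2k3 + k4) = 1.145627
x=0.820000, y=1.145627:
  k1 = f(0.820000, 1.145627) = 1.762210
  k2 = f(1.030000, 1.515691) = 2.221421
  k3 = f(1.030000, 1.612125) = 2.308211
  k4 = f(1.240000, 2.115075) = 2.849352
  y ← 1.145627 + (0.42/6)·(k1 + 2k2 + 2k3 + k4) = 2.102584
y(1.24) ≈ 2.1026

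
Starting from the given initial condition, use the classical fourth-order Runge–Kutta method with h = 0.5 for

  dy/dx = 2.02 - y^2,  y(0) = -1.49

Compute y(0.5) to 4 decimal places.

-1.7232

RK4: k1 = f(x_n, y_n); k2 = f(x_n + h/2, y_n + (h/2)·k1); k3 = f(x_n + h/2, y_n + (h/2)·k2); k4 = f(x_n + h, y_n + h·k3); y_{n+1} = y_n + (h/6)·(k1 + 2k2 + 2k3 + k4).
x=0.000000, y=-1.490000:
  k1 = f(0.000000, -1.490000) = -0.200100
  k2 = f(0.250000, -1.540025) = -0.351677
  k3 = f(0.250000, -1.577919) = -0.469829
  k4 = f(0.500000, -1.724915) = -0.955330
  y ← -1.490000 + (0.5/6)·(k1 + 2k2 + 2k3 + k4) = -1.723204
y(0.5) ≈ -1.7232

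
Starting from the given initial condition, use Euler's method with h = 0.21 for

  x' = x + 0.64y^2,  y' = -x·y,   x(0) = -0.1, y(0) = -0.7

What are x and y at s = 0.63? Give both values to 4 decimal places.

Euler on (x,y): x_{n+1} = x_n + h·x', y_{n+1} = y_n + h·y'.
0.000000: (-0.100000, -0.700000); f=(0.213600, -0.070000) → (-0.055144, -0.714700)
0.210000: (-0.055144, -0.714700); f=(0.271765, -0.039411) → (0.001927, -0.722976)
0.420000: (0.001927, -0.722976); f=(0.336451, 0.001393) → (0.072582, -0.722684)
(x(0.63), y(0.63)) ≈ (0.0726, -0.7227)

0.0726, -0.7227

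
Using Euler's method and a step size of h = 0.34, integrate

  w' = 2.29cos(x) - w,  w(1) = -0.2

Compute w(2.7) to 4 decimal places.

-0.7068

Euler: w_{n+1} = w_n + h·f(x_n, w_n).
x=1.000000, w=-0.200000: f=1.437292 → w ← -0.200000 + 0.34·1.437292 = 0.288679
x=1.340000, w=0.288679: f=0.235165 → w ← 0.288679 + 0.34·0.235165 = 0.368635
x=1.680000, w=0.368635: f=-0.618215 → w ← 0.368635 + 0.34·(-0.618215) = 0.158442
x=2.020000, w=0.158442: f=-1.152871 → w ← 0.158442 + 0.34·(-1.152871) = -0.233534
x=2.360000, w=-0.233534: f=-1.391891 → w ← -0.233534 + 0.34·(-1.391891) = -0.706777
w(2.7) ≈ -0.7068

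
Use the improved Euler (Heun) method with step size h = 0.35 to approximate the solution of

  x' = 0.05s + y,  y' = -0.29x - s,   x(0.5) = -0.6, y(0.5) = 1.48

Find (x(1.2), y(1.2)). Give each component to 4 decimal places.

Heun on (x,y): k1 = f(s_n, state_n); k2 = f(s_n + h, state_n + h·k1); state_{n+1} = state_n + (h/2)·(k1 + k2).
0.500000: (-0.600000, 1.480000)
  k1 = (1.505000, -0.326000)
  predictor → (-0.073250, 1.365900)
  k2 = (1.408400, -0.828757)
  → (-0.090155, 1.277917)
0.850000: (-0.090155, 1.277917)
  k1 = (1.320417, -0.823855)
  predictor → (0.371991, 0.989568)
  k2 = (1.049568, -1.307877)
  → (0.324592, 0.904864)
(x(1.2), y(1.2)) ≈ (0.3246, 0.9049)

0.3246, 0.9049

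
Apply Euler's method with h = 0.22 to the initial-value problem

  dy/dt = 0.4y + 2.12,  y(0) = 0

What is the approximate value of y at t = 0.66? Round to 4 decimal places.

1.5259

Euler: y_{n+1} = y_n + h·f(t_n, y_n).
t=0.000000, y=0.000000: f=2.120000 → y ← 0.000000 + 0.22·2.120000 = 0.466400
t=0.220000, y=0.466400: f=2.306560 → y ← 0.466400 + 0.22·2.306560 = 0.973843
t=0.440000, y=0.973843: f=2.509537 → y ← 0.973843 + 0.22·2.509537 = 1.525941
y(0.66) ≈ 1.5259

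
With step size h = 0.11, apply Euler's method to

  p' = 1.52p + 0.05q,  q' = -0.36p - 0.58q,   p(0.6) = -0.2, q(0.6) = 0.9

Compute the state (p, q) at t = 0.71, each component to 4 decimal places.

Euler on (p,q): p_{n+1} = p_n + h·p', q_{n+1} = q_n + h·q'.
0.600000: (-0.200000, 0.900000); f=(-0.259000, -0.450000) → (-0.228490, 0.850500)
(p(0.71), q(0.71)) ≈ (-0.2285, 0.8505)

-0.2285, 0.8505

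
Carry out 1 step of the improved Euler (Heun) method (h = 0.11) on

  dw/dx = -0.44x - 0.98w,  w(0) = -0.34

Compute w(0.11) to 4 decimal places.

Heun: k1 = f(x_n, w_n); k2 = f(x_n + h, w_n + h·k1); w_{n+1} = w_n + (h/2)·(k1 + k2).
x=0.000000, w=-0.340000:
  k1 = f(0.000000, -0.340000) = 0.333200
  k2 = f(0.110000, -0.303348) = 0.248881
  w ← -0.340000 + (0.11/2)·(0.333200 + 0.248881) = -0.307986
w(0.11) ≈ -0.3080

-0.3080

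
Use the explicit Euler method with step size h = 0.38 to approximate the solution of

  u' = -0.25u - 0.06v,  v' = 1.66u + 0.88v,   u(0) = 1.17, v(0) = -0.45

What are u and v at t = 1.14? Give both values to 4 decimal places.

Euler on (u,v): u_{n+1} = u_n + h·u', v_{n+1} = v_n + h·v'.
0.000000: (1.170000, -0.450000); f=(-0.265500, 1.546200) → (1.069110, 0.137556)
0.380000: (1.069110, 0.137556); f=(-0.275531, 1.895772) → (0.964408, 0.857949)
0.760000: (0.964408, 0.857949); f=(-0.292579, 2.355913) → (0.853228, 1.753196)
(u(1.14), v(1.14)) ≈ (0.8532, 1.7532)

0.8532, 1.7532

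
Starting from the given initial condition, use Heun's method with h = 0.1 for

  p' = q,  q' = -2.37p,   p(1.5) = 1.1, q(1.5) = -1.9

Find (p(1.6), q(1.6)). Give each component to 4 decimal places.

0.8970, -2.1382

Heun on (p,q): k1 = f(x_n, state_n); k2 = f(x_n + h, state_n + h·k1); state_{n+1} = state_n + (h/2)·(k1 + k2).
1.500000: (1.100000, -1.900000)
  k1 = (-1.900000, -2.607000)
  predictor → (0.910000, -2.160700)
  k2 = (-2.160700, -2.156700)
  → (0.896965, -2.138185)
(p(1.6), q(1.6)) ≈ (0.8970, -2.1382)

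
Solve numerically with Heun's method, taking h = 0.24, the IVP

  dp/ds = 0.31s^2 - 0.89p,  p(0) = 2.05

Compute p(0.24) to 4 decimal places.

Heun: k1 = f(s_n, p_n); k2 = f(s_n + h, p_n + h·k1); p_{n+1} = p_n + (h/2)·(k1 + k2).
s=0.000000, p=2.050000:
  k1 = f(0.000000, 2.050000) = -1.824500
  k2 = f(0.240000, 1.612120) = -1.416931
  p ← 2.050000 + (0.24/2)·(-1.824500 + (-1.416931)) = 1.661028
p(0.24) ≈ 1.6610

1.6610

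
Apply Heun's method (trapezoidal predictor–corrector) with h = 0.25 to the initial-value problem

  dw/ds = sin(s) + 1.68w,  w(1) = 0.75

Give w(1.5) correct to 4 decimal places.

Heun: k1 = f(s_n, w_n); k2 = f(s_n + h, w_n + h·k1); w_{n+1} = w_n + (h/2)·(k1 + k2).
s=1.000000, w=0.750000:
  k1 = f(1.000000, 0.750000) = 2.101471
  k2 = f(1.250000, 1.275368) = 3.091602
  w ← 0.750000 + (0.25/2)·(2.101471 + 3.091602) = 1.399134
s=1.250000, w=1.399134:
  k1 = f(1.250000, 1.399134) = 3.299530
  k2 = f(1.500000, 2.224017) = 4.733843
  w ← 1.399134 + (0.25/2)·(3.299530 + 4.733843) = 2.403306
w(1.5) ≈ 2.4033

2.4033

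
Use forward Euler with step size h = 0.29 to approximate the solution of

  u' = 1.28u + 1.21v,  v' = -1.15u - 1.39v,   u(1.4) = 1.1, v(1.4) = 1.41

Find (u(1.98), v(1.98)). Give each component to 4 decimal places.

2.9132, -0.3846

Euler on (u,v): u_{n+1} = u_n + h·u', v_{n+1} = v_n + h·v'.
1.400000: (1.100000, 1.410000); f=(3.114100, -3.224900) → (2.003089, 0.474779)
1.690000: (2.003089, 0.474779); f=(3.138437, -2.963495) → (2.913236, -0.384635)
(u(1.98), v(1.98)) ≈ (2.9132, -0.3846)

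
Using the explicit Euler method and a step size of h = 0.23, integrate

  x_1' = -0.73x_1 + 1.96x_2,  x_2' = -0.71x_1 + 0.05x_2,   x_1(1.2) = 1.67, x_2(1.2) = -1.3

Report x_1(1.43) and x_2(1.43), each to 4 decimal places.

Euler on (x_1,x_2): x_1_{n+1} = x_1_n + h·x_1', x_2_{n+1} = x_2_n + h·x_2'.
1.200000: (1.670000, -1.300000); f=(-3.767100, -1.250700) → (0.803567, -1.587661)
(x_1(1.43), x_2(1.43)) ≈ (0.8036, -1.5877)

0.8036, -1.5877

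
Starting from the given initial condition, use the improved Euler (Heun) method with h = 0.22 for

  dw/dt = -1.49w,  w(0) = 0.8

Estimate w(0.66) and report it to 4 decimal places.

0.3060

Heun: k1 = f(t_n, w_n); k2 = f(t_n + h, w_n + h·k1); w_{n+1} = w_n + (h/2)·(k1 + k2).
t=0.000000, w=0.800000:
  k1 = f(0.000000, 0.800000) = -1.192000
  k2 = f(0.220000, 0.537760) = -0.801262
  w ← 0.800000 + (0.22/2)·(-1.192000 + (-0.801262)) = 0.580741
t=0.220000, w=0.580741:
  k1 = f(0.220000, 0.580741) = -0.865304
  k2 = f(0.440000, 0.390374) = -0.581658
  w ← 0.580741 + (0.22/2)·(-0.865304 + (-0.581658)) = 0.421575
t=0.440000, w=0.421575:
  k1 = f(0.440000, 0.421575) = -0.628147
  k2 = f(0.660000, 0.283383) = -0.422241
  w ← 0.421575 + (0.22/2)·(-0.628147 + (-0.422241)) = 0.306033
w(0.66) ≈ 0.3060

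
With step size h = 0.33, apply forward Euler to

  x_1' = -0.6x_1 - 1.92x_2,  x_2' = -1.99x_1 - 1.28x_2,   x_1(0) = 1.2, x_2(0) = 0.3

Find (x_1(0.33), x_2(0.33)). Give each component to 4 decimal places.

0.7723, -0.6148

Euler on (x_1,x_2): x_1_{n+1} = x_1_n + h·x_1', x_2_{n+1} = x_2_n + h·x_2'.
0.000000: (1.200000, 0.300000); f=(-1.296000, -2.772000) → (0.772320, -0.614760)
(x_1(0.33), x_2(0.33)) ≈ (0.7723, -0.6148)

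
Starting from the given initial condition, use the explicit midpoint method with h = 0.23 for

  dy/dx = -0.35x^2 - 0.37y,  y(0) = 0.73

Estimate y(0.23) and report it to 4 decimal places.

Midpoint: k1 = f(x_n, y_n); k2 = f(x_n + h/2, y_n + (h/2)·k1); y_{n+1} = y_n + h·k2.
x=0.000000, y=0.730000:
  k1 = f(0.000000, 0.730000) = -0.270100
  k2 = f(0.115000, 0.698939) = -0.263236
  y ← 0.730000 + 0.23·(-0.263236) = 0.669456
y(0.23) ≈ 0.6695

0.6695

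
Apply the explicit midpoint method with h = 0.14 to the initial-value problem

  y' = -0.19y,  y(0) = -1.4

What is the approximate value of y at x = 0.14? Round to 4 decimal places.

-1.3633

Midpoint: k1 = f(x_n, y_n); k2 = f(x_n + h/2, y_n + (h/2)·k1); y_{n+1} = y_n + h·k2.
x=0.000000, y=-1.400000:
  k1 = f(0.000000, -1.400000) = 0.266000
  k2 = f(0.070000, -1.381380) = 0.262462
  y ← -1.400000 + 0.14·0.262462 = -1.363255
y(0.14) ≈ -1.3633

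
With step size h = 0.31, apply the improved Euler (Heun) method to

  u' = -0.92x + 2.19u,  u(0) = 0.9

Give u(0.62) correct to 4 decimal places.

Heun: k1 = f(x_n, u_n); k2 = f(x_n + h, u_n + h·k1); u_{n+1} = u_n + (h/2)·(k1 + k2).
x=0.000000, u=0.900000:
  k1 = f(0.000000, 0.900000) = 1.971000
  k2 = f(0.310000, 1.511010) = 3.023912
  u ← 0.900000 + (0.31/2)·(1.971000 + 3.023912) = 1.674211
x=0.310000, u=1.674211:
  k1 = f(0.310000, 1.674211) = 3.381323
  k2 = f(0.620000, 2.722421) = 5.391703
  u ← 1.674211 + (0.31/2)·(3.381323 + 5.391703) = 3.034030
u(0.62) ≈ 3.0340

3.0340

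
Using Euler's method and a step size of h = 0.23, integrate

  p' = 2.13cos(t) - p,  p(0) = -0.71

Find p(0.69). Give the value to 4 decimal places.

0.7726

Euler: p_{n+1} = p_n + h·f(t_n, p_n).
t=0.000000, p=-0.710000: f=2.840000 → p ← -0.710000 + 0.23·2.840000 = -0.056800
t=0.230000, p=-0.056800: f=2.130709 → p ← -0.056800 + 0.23·2.130709 = 0.433263
t=0.460000, p=0.433263: f=1.475329 → p ← 0.433263 + 0.23·1.475329 = 0.772589
p(0.69) ≈ 0.7726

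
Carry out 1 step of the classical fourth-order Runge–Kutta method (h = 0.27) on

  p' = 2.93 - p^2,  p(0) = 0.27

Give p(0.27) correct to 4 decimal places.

RK4: k1 = f(s_n, p_n); k2 = f(s_n + h/2, p_n + (h/2)·k1); k3 = f(s_n + h/2, p_n + (h/2)·k2); k4 = f(s_n + h, p_n + h·k3); p_{n+1} = p_n + (h/6)·(k1 + 2k2 + 2k3 + k4).
s=0.000000, p=0.270000:
  k1 = f(0.000000, 0.270000) = 2.857100
  k2 = f(0.135000, 0.655709) = 2.500046
  k3 = f(0.135000, 0.607506) = 2.560936
  k4 = f(0.270000, 0.961453) = 2.005609
  p ← 0.270000 + (0.27/6)·(k1 + 2k2 + 2k3 + k4) = 0.944310
p(0.27) ≈ 0.9443

0.9443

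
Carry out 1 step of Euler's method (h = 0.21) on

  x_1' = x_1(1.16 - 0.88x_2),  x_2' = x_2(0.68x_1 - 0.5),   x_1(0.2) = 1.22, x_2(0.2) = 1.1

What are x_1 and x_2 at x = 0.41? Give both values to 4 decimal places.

Euler on (x_1,x_2): x_1_{n+1} = x_1_n + h·x_1', x_2_{n+1} = x_2_n + h·x_2'.
0.200000: (1.220000, 1.100000); f=(0.234240, 0.362560) → (1.269190, 1.176138)
(x_1(0.41), x_2(0.41)) ≈ (1.2692, 1.1761)

1.2692, 1.1761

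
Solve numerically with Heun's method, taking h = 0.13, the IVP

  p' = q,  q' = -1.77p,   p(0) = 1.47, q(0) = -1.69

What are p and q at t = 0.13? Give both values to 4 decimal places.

Heun on (p,q): k1 = f(t_n, state_n); k2 = f(t_n + h, state_n + h·k1); state_{n+1} = state_n + (h/2)·(k1 + k2).
0.000000: (1.470000, -1.690000)
  k1 = (-1.690000, -2.601900)
  predictor → (1.250300, -2.028247)
  k2 = (-2.028247, -2.213031)
  → (1.228314, -2.002971)
(p(0.13), q(0.13)) ≈ (1.2283, -2.0030)

1.2283, -2.0030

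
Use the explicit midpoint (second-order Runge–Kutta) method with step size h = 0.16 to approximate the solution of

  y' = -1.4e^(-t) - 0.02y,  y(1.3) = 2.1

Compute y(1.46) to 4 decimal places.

Midpoint: k1 = f(t_n, y_n); k2 = f(t_n + h/2, y_n + (h/2)·k1); y_{n+1} = y_n + h·k2.
t=1.300000, y=2.100000:
  k1 = f(1.300000, 2.100000) = -0.423545
  k2 = f(1.380000, 2.066116) = -0.393532
  y ← 2.100000 + 0.16·(-0.393532) = 2.037035
y(1.46) ≈ 2.0370

2.0370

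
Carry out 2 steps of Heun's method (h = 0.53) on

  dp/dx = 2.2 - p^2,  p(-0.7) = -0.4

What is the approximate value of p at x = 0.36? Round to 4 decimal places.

Heun: k1 = f(x_n, p_n); k2 = f(x_n + h, p_n + h·k1); p_{n+1} = p_n + (h/2)·(k1 + k2).
x=-0.700000, p=-0.400000:
  k1 = f(-0.700000, -0.400000) = 2.040000
  k2 = f(-0.170000, 0.681200) = 1.735967
  p ← -0.400000 + (0.53/2)·(2.040000 + 1.735967) = 0.600631
x=-0.170000, p=0.600631:
  k1 = f(-0.170000, 0.600631) = 1.839242
  k2 = f(0.360000, 1.575430) = -0.281978
  p ← 0.600631 + (0.53/2)·(1.839242 + (-0.281978)) = 1.013306
p(0.36) ≈ 1.0133

1.0133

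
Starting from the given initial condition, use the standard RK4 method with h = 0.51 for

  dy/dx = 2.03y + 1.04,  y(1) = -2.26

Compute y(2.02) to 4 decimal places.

RK4: k1 = f(x_n, y_n); k2 = f(x_n + h/2, y_n + (h/2)·k1); k3 = f(x_n + h/2, y_n + (h/2)·k2); k4 = f(x_n + h, y_n + h·k3); y_{n+1} = y_n + (h/6)·(k1 + 2k2 + 2k3 + k4).
x=1.000000, y=-2.260000:
  k1 = f(1.000000, -2.260000) = -3.547800
  k2 = f(1.255000, -3.164689) = -5.384319
  k3 = f(1.255000, -3.633001) = -6.334993
  k4 = f(1.510000, -5.490846) = -10.106418
  y ← -2.260000 + (0.51/6)·(k1 + 2k2 + 2k3 + k4) = -5.412891
x=1.510000, y=-5.412891:
  k1 = f(1.510000, -5.412891) = -9.948170
  k2 = f(1.765000, -7.949675) = -15.097840
  k3 = f(1.765000, -9.262841) = -17.763566
  k4 = f(2.020000, -14.472310) = -28.338790
  y ← -5.412891 + (0.51/6)·(k1 + 2k2 + 2k3 + k4) = -14.253722
y(2.02) ≈ -14.2537

-14.2537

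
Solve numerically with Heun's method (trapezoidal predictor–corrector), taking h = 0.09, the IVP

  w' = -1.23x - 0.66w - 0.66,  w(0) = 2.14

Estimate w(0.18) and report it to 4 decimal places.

1.7691

Heun: k1 = f(x_n, w_n); k2 = f(x_n + h, w_n + h·k1); w_{n+1} = w_n + (h/2)·(k1 + k2).
x=0.000000, w=2.140000:
  k1 = f(0.000000, 2.140000) = -2.072400
  k2 = f(0.090000, 1.953484) = -2.059999
  w ← 2.140000 + (0.09/2)·(-2.072400 + (-2.059999)) = 1.954042
x=0.090000, w=1.954042:
  k1 = f(0.090000, 1.954042) = -2.060368
  k2 = f(0.180000, 1.768609) = -2.048682
  w ← 1.954042 + (0.09/2)·(-2.060368 + (-2.048682)) = 1.769135
w(0.18) ≈ 1.7691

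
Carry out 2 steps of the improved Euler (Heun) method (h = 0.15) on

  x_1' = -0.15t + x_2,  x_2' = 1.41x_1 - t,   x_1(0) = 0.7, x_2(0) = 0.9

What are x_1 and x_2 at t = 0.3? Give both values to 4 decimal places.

1.0087, 1.2122

Heun on (x_1,x_2): k1 = f(t_n, state_n); k2 = f(t_n + h, state_n + h·k1); state_{n+1} = state_n + (h/2)·(k1 + k2).
0.000000: (0.700000, 0.900000)
  k1 = (0.900000, 0.987000)
  predictor → (0.835000, 1.048050)
  k2 = (1.025550, 1.027350)
  → (0.844416, 1.051076)
0.150000: (0.844416, 1.051076)
  k1 = (1.028576, 1.040627)
  predictor → (0.998703, 1.207170)
  k2 = (1.162170, 1.108171)
  → (1.008722, 1.212236)
(x_1(0.3), x_2(0.3)) ≈ (1.0087, 1.2122)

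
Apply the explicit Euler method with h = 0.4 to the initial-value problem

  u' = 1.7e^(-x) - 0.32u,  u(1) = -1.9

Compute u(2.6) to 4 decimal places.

-0.6318

Euler: u_{n+1} = u_n + h·f(x_n, u_n).
x=1.000000, u=-1.900000: f=1.233395 → u ← -1.900000 + 0.4·1.233395 = -1.406642
x=1.400000, u=-1.406642: f=0.869340 → u ← -1.406642 + 0.4·0.869340 = -1.058906
x=1.800000, u=-1.058906: f=0.619858 → u ← -1.058906 + 0.4·0.619858 = -0.810963
x=2.200000, u=-0.810963: f=0.447873 → u ← -0.810963 + 0.4·0.447873 = -0.631813
u(2.6) ≈ -0.6318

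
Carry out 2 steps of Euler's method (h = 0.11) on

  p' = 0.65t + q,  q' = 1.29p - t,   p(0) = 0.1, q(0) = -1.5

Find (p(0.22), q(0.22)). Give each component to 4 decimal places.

-0.2206, -1.5071

Euler on (p,q): p_{n+1} = p_n + h·p', q_{n+1} = q_n + h·q'.
0.000000: (0.100000, -1.500000); f=(-1.500000, 0.129000) → (-0.065000, -1.485810)
0.110000: (-0.065000, -1.485810); f=(-1.414310, -0.193850) → (-0.220574, -1.507134)
(p(0.22), q(0.22)) ≈ (-0.2206, -1.5071)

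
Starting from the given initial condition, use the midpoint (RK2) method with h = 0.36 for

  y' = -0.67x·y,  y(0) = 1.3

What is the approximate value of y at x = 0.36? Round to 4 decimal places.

Midpoint: k1 = f(x_n, y_n); k2 = f(x_n + h/2, y_n + (h/2)·k1); y_{n+1} = y_n + h·k2.
x=0.000000, y=1.300000:
  k1 = f(0.000000, 1.300000) = 0.000000
  k2 = f(0.180000, 1.300000) = -0.156780
  y ← 1.300000 + 0.36·(-0.156780) = 1.243559
y(0.36) ≈ 1.2436

1.2436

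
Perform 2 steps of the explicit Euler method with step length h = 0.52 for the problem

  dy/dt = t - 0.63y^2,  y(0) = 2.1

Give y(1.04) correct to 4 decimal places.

Euler: y_{n+1} = y_n + h·f(t_n, y_n).
t=0.000000, y=2.100000: f=-2.778300 → y ← 2.100000 + 0.52·(-2.778300) = 0.655284
t=0.520000, y=0.655284: f=0.249480 → y ← 0.655284 + 0.52·0.249480 = 0.785014
y(1.04) ≈ 0.7850

0.7850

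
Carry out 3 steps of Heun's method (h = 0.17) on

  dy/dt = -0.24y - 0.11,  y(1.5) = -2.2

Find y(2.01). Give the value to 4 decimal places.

Heun: k1 = f(t_n, y_n); k2 = f(t_n + h, y_n + h·k1); y_{n+1} = y_n + (h/2)·(k1 + k2).
t=1.500000, y=-2.200000:
  k1 = f(1.500000, -2.200000) = 0.418000
  k2 = f(1.670000, -2.128940) = 0.400946
  y ← -2.200000 + (0.17/2)·(0.418000 + 0.400946) = -2.130390
t=1.670000, y=-2.130390:
  k1 = f(1.670000, -2.130390) = 0.401294
  k2 = f(1.840000, -2.062170) = 0.384921
  y ← -2.130390 + (0.17/2)·(0.401294 + 0.384921) = -2.063561
t=1.840000, y=-2.063561:
  k1 = f(1.840000, -2.063561) = 0.385255
  k2 = f(2.010000, -1.998068) = 0.369536
  y ← -2.063561 + (0.17/2)·(0.385255 + 0.369536) = -1.999404
y(2.01) ≈ -1.9994

-1.9994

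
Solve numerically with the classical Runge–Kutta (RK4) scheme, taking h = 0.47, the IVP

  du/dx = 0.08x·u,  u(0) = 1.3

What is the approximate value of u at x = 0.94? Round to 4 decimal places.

RK4: k1 = f(x_n, u_n); k2 = f(x_n + h/2, u_n + (h/2)·k1); k3 = f(x_n + h/2, u_n + (h/2)·k2); k4 = f(x_n + h, u_n + h·k3); u_{n+1} = u_n + (h/6)·(k1 + 2k2 + 2k3 + k4).
x=0.000000, u=1.300000:
  k1 = f(0.000000, 1.300000) = 0.000000
  k2 = f(0.235000, 1.300000) = 0.024440
  k3 = f(0.235000, 1.305743) = 0.024548
  k4 = f(0.470000, 1.311538) = 0.049314
  u ← 1.300000 + (0.47/6)·(k1 + 2k2 + 2k3 + k4) = 1.311538
x=0.470000, u=1.311538:
  k1 = f(0.470000, 1.311538) = 0.049314
  k2 = f(0.705000, 1.323126) = 0.074624
  k3 = f(0.705000, 1.329074) = 0.074960
  k4 = f(0.940000, 1.346769) = 0.101277
  u ← 1.311538 + (0.47/6)·(k1 + 2k2 + 2k3 + k4) = 1.346769
u(0.94) ≈ 1.3468

1.3468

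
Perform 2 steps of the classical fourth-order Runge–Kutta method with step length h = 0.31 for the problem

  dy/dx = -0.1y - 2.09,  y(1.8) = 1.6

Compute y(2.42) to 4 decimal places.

RK4: k1 = f(x_n, y_n); k2 = f(x_n + h/2, y_n + (h/2)·k1); k3 = f(x_n + h/2, y_n + (h/2)·k2); k4 = f(x_n + h, y_n + h·k3); y_{n+1} = y_n + (h/6)·(k1 + 2k2 + 2k3 + k4).
x=1.800000, y=1.600000:
  k1 = f(1.800000, 1.600000) = -2.250000
  k2 = f(1.955000, 1.251250) = -2.215125
  k3 = f(1.955000, 1.256656) = -2.215666
  k4 = f(2.110000, 0.913144) = -2.181314
  y ← 1.600000 + (0.31/6)·(k1 + 2k2 + 2k3 + k4) = 0.913200
x=2.110000, y=0.913200:
  k1 = f(2.110000, 0.913200) = -2.181320
  k2 = f(2.265000, 0.575096) = -2.147510
  k3 = f(2.265000, 0.580336) = -2.148034
  k4 = f(2.420000, 0.247310) = -2.114731
  y ← 0.913200 + (0.31/6)·(k1 + 2k2 + 2k3 + k4) = 0.247365
y(2.42) ≈ 0.2474

0.2474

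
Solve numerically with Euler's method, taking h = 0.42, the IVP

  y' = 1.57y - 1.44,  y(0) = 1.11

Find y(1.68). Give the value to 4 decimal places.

Euler: y_{n+1} = y_n + h·f(t_n, y_n).
t=0.000000, y=1.110000: f=0.302700 → y ← 1.110000 + 0.42·0.302700 = 1.237134
t=0.420000, y=1.237134: f=0.502300 → y ← 1.237134 + 0.42·0.502300 = 1.448100
t=0.840000, y=1.448100: f=0.833517 → y ← 1.448100 + 0.42·0.833517 = 1.798177
t=1.260000, y=1.798177: f=1.383139 → y ← 1.798177 + 0.42·1.383139 = 2.379096
y(1.68) ≈ 2.3791

2.3791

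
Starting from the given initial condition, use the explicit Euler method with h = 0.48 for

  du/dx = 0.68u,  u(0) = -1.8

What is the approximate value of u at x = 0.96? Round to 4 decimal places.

-3.1668

Euler: u_{n+1} = u_n + h·f(x_n, u_n).
x=0.000000, u=-1.800000: f=-1.224000 → u ← -1.800000 + 0.48·(-1.224000) = -2.387520
x=0.480000, u=-2.387520: f=-1.623514 → u ← -2.387520 + 0.48·(-1.623514) = -3.166807
u(0.96) ≈ -3.1668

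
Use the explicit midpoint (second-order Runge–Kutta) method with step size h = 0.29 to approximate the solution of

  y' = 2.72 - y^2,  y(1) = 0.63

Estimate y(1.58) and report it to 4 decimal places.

Midpoint: k1 = f(t_n, y_n); k2 = f(t_n + h/2, y_n + (h/2)·k1); y_{n+1} = y_n + h·k2.
t=1.000000, y=0.630000:
  k1 = f(1.000000, 0.630000) = 2.323100
  k2 = f(1.145000, 0.966850) = 1.785202
  y ← 0.630000 + 0.29·1.785202 = 1.147709
t=1.290000, y=1.147709:
  k1 = f(1.290000, 1.147709) = 1.402765
  k2 = f(1.435000, 1.351110) = 0.894503
  y ← 1.147709 + 0.29·0.894503 = 1.407114
y(1.58) ≈ 1.4071

1.4071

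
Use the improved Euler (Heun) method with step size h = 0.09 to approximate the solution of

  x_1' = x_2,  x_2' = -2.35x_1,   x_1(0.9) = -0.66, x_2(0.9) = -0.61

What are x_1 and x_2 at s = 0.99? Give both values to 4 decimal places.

-0.7086, -0.4646

Heun on (x_1,x_2): k1 = f(s_n, state_n); k2 = f(s_n + h, state_n + h·k1); state_{n+1} = state_n + (h/2)·(k1 + k2).
0.900000: (-0.660000, -0.610000)
  k1 = (-0.610000, 1.551000)
  predictor → (-0.714900, -0.470410)
  k2 = (-0.470410, 1.680015)
  → (-0.708618, -0.464604)
(x_1(0.99), x_2(0.99)) ≈ (-0.7086, -0.4646)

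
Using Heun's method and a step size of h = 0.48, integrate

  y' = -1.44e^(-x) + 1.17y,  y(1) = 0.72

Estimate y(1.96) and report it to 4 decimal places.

1.4802

Heun: k1 = f(x_n, y_n); k2 = f(x_n + h, y_n + h·k1); y_{n+1} = y_n + (h/2)·(k1 + k2).
x=1.000000, y=0.720000:
  k1 = f(1.000000, 0.720000) = 0.312654
  k2 = f(1.480000, 0.870074) = 0.690188
  y ← 0.720000 + (0.48/2)·(0.312654 + 0.690188) = 0.960682
x=1.480000, y=0.960682:
  k1 = f(1.480000, 0.960682) = 0.796200
  k2 = f(1.960000, 1.342858) = 1.368308
  y ← 0.960682 + (0.48/2)·(0.796200 + 1.368308) = 1.480164
y(1.96) ≈ 1.4802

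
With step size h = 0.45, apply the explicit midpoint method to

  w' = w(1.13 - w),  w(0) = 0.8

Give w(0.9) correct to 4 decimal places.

0.9814

Midpoint: k1 = f(t_n, w_n); k2 = f(t_n + h/2, w_n + (h/2)·k1); w_{n+1} = w_n + h·k2.
t=0.000000, w=0.800000:
  k1 = f(0.000000, 0.800000) = 0.264000
  k2 = f(0.225000, 0.859400) = 0.232554
  w ← 0.800000 + 0.45·0.232554 = 0.904649
t=0.450000, w=0.904649:
  k1 = f(0.450000, 0.904649) = 0.203863
  k2 = f(0.675000, 0.950518) = 0.170601
  w ← 0.904649 + 0.45·0.170601 = 0.981419
w(0.9) ≈ 0.9814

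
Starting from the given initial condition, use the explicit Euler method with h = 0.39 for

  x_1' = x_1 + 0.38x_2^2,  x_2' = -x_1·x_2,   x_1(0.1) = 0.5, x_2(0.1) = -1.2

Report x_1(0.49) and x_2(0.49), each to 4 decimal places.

Euler on (x_1,x_2): x_1_{n+1} = x_1_n + h·x_1', x_2_{n+1} = x_2_n + h·x_2'.
0.100000: (0.500000, -1.200000); f=(1.047200, 0.600000) → (0.908408, -0.966000)
(x_1(0.49), x_2(0.49)) ≈ (0.9084, -0.9660)

0.9084, -0.9660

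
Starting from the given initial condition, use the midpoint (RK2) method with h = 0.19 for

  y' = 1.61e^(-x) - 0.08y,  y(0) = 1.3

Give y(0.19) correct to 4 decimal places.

1.5562

Midpoint: k1 = f(x_n, y_n); k2 = f(x_n + h/2, y_n + (h/2)·k1); y_{n+1} = y_n + h·k2.
x=0.000000, y=1.300000:
  k1 = f(0.000000, 1.300000) = 1.506000
  k2 = f(0.095000, 1.443070) = 1.348645
  y ← 1.300000 + 0.19·1.348645 = 1.556243
y(0.19) ≈ 1.5562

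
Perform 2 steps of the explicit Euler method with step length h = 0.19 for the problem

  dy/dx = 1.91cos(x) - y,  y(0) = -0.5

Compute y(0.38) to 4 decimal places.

0.3223

Euler: y_{n+1} = y_n + h·f(x_n, y_n).
x=0.000000, y=-0.500000: f=2.410000 → y ← -0.500000 + 0.19·2.410000 = -0.042100
x=0.190000, y=-0.042100: f=1.917728 → y ← -0.042100 + 0.19·1.917728 = 0.322268
y(0.38) ≈ 0.3223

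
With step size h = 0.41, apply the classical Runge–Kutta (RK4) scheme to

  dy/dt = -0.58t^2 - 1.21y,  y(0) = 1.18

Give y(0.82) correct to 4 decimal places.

0.3530

RK4: k1 = f(t_n, y_n); k2 = f(t_n + h/2, y_n + (h/2)·k1); k3 = f(t_n + h/2, y_n + (h/2)·k2); k4 = f(t_n + h, y_n + h·k3); y_{n+1} = y_n + (h/6)·(k1 + 2k2 + 2k3 + k4).
t=0.000000, y=1.180000:
  k1 = f(0.000000, 1.180000) = -1.427800
  k2 = f(0.205000, 0.887301) = -1.098009
  k3 = f(0.205000, 0.954908) = -1.179813
  k4 = f(0.410000, 0.696276) = -0.939993
  y ← 1.180000 + (0.41/6)·(k1 + 2k2 + 2k3 + k4) = 0.706898
t=0.410000, y=0.706898:
  k1 = f(0.410000, 0.706898) = -0.952845
  k2 = f(0.615000, 0.511565) = -0.838364
  k3 = f(0.615000, 0.535034) = -0.866761
  k4 = f(0.820000, 0.351526) = -0.815339
  y ← 0.706898 + (0.41/6)·(k1 + 2k2 + 2k3 + k4) = 0.353039
y(0.82) ≈ 0.3530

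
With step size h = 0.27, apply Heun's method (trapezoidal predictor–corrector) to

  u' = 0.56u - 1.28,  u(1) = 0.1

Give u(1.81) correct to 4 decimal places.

-1.1492

Heun: k1 = f(x_n, u_n); k2 = f(x_n + h, u_n + h·k1); u_{n+1} = u_n + (h/2)·(k1 + k2).
x=1.000000, u=0.100000:
  k1 = f(1.000000, 0.100000) = -1.224000
  k2 = f(1.270000, -0.230480) = -1.409069
  u ← 0.100000 + (0.27/2)·(-1.224000 + (-1.409069)) = -0.255464
x=1.270000, u=-0.255464:
  k1 = f(1.270000, -0.255464) = -1.423060
  k2 = f(1.540000, -0.639690) = -1.638227
  u ← -0.255464 + (0.27/2)·(-1.423060 + (-1.638227)) = -0.668738
x=1.540000, u=-0.668738:
  k1 = f(1.540000, -0.668738) = -1.654493
  k2 = f(1.810000, -1.115451) = -1.904653
  u ← -0.668738 + (0.27/2)·(-1.654493 + (-1.904653)) = -1.149223
u(1.81) ≈ -1.1492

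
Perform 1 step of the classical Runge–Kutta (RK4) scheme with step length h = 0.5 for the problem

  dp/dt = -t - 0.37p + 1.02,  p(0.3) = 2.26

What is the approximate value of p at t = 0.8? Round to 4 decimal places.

RK4: k1 = f(t_n, p_n); k2 = f(t_n + h/2, p_n + (h/2)·k1); k3 = f(t_n + h/2, p_n + (h/2)·k2); k4 = f(t_n + h, p_n + h·k3); p_{n+1} = p_n + (h/6)·(k1 + 2k2 + 2k3 + k4).
t=0.300000, p=2.260000:
  k1 = f(0.300000, 2.260000) = -0.116200
  k2 = f(0.550000, 2.230950) = -0.355452
  k3 = f(0.550000, 2.171137) = -0.333321
  k4 = f(0.800000, 2.093340) = -0.554536
  p ← 2.260000 + (0.5/6)·(k1 + 2k2 + 2k3 + k4) = 2.089310
p(0.8) ≈ 2.0893

2.0893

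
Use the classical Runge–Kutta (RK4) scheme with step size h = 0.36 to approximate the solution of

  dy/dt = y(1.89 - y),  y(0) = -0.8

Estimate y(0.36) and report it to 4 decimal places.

RK4: k1 = f(t_n, y_n); k2 = f(t_n + h/2, y_n + (h/2)·k1); k3 = f(t_n + h/2, y_n + (h/2)·k2); k4 = f(t_n + h, y_n + h·k3); y_{n+1} = y_n + (h/6)·(k1 + 2k2 + 2k3 + k4).
t=0.000000, y=-0.800000:
  k1 = f(0.000000, -0.800000) = -2.152000
  k2 = f(0.180000, -1.187360) = -3.653934
  k3 = f(0.180000, -1.457708) = -4.879981
  k4 = f(0.360000, -2.556793) = -11.369531
  y ← -0.800000 + (0.36/6)·(k1 + 2k2 + 2k3 + k4) = -2.635362
y(0.36) ≈ -2.6354

-2.6354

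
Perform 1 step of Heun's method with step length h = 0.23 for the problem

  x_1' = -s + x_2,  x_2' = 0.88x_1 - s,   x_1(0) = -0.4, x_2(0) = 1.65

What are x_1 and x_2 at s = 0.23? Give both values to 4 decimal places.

-0.0563, 1.5810

Heun on (x_1,x_2): k1 = f(s_n, state_n); k2 = f(s_n + h, state_n + h·k1); state_{n+1} = state_n + (h/2)·(k1 + k2).
0.000000: (-0.400000, 1.650000)
  k1 = (1.650000, -0.352000)
  predictor → (-0.020500, 1.569040)
  k2 = (1.339040, -0.248040)
  → (-0.056260, 1.580995)
(x_1(0.23), x_2(0.23)) ≈ (-0.0563, 1.5810)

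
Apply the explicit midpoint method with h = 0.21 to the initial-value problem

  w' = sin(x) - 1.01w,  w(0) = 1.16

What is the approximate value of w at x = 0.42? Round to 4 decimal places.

0.8401

Midpoint: k1 = f(x_n, w_n); k2 = f(x_n + h/2, w_n + (h/2)·k1); w_{n+1} = w_n + h·k2.
x=0.000000, w=1.160000:
  k1 = f(0.000000, 1.160000) = -1.171600
  k2 = f(0.105000, 1.036982) = -0.942545
  w ← 1.160000 + 0.21·(-0.942545) = 0.962066
x=0.210000, w=0.962066:
  k1 = f(0.210000, 0.962066) = -0.763226
  k2 = f(0.315000, 0.881927) = -0.580930
  w ← 0.962066 + 0.21·(-0.580930) = 0.840070
w(0.42) ≈ 0.8401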